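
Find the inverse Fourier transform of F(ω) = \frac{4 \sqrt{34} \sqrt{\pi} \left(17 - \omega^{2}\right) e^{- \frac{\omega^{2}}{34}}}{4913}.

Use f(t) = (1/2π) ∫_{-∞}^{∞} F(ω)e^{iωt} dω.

f(t) = 4 t^{2} e^{- \frac{17 t^{2}}{2}}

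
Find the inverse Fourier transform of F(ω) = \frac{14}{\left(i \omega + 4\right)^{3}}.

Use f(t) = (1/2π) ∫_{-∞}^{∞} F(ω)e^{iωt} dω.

f(t) = 7 t^{2} e^{- 4 t} u\left(t\right)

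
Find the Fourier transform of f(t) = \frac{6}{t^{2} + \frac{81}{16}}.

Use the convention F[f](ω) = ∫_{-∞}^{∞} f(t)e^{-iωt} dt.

F(ω) = \frac{8 \pi e^{- \frac{9 \left|{\omega}\right|}{4}}}{3}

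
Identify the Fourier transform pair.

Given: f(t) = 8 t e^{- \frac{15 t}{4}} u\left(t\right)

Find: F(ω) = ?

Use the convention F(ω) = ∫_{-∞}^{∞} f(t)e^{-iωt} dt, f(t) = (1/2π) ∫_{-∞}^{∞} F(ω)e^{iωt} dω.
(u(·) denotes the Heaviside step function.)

F(ω) = \frac{128}{\left(4 i \omega + 15\right)^{2}}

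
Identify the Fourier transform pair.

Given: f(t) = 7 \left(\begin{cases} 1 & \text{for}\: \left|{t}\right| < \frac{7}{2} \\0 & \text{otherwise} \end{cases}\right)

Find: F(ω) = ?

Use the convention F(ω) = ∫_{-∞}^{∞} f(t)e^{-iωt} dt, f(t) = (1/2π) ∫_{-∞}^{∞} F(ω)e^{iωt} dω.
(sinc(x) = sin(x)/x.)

F(ω) = 49 \operatorname{sinc}{\left(\frac{7 \omega}{2} \right)}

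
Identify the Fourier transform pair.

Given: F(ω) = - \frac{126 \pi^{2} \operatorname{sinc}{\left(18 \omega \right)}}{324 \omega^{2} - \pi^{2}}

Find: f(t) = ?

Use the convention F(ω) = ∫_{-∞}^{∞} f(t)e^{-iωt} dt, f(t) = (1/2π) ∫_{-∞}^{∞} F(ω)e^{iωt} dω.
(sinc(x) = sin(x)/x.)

f(t) = 7 \left(\begin{cases} \cos^{2}{\left(\frac{\pi t}{36} \right)} & \text{for}\: \left|{t}\right| < 18 \\0 & \text{otherwise} \end{cases}\right)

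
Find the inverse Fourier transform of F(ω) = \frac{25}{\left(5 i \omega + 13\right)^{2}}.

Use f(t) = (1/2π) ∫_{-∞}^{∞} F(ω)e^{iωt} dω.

f(t) = t e^{- \frac{13 t}{5}} u\left(t\right)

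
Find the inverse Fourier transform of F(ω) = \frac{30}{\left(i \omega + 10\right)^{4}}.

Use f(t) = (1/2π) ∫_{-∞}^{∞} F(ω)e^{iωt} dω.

f(t) = 5 t^{3} e^{- 10 t} u\left(t\right)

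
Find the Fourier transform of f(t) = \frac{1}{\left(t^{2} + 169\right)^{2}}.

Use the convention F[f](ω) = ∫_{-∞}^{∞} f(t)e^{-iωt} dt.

F(ω) = \frac{\pi \left(13 \left|{\omega}\right| + 1\right) e^{- 13 \left|{\omega}\right|}}{4394}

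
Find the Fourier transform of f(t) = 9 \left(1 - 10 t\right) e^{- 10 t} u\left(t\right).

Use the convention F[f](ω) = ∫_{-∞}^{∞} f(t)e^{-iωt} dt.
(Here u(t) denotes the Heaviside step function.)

F(ω) = \frac{9 i \omega}{- \omega^{2} + 20 i \omega + 100}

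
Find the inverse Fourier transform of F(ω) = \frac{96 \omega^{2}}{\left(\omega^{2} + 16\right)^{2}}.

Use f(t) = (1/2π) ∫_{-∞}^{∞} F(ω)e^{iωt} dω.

f(t) = 6 \left(1 - 4 \left|{t}\right|\right) e^{- 4 \left|{t}\right|}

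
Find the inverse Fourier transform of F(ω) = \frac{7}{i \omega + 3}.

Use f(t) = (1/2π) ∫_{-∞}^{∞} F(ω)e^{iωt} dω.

f(t) = 7 e^{- 3 t} u\left(t\right)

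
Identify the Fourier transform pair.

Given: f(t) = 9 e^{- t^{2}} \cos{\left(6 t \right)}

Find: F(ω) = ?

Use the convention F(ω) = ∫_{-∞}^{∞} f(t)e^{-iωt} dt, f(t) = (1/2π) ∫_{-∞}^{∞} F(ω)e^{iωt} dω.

F(ω) = \frac{9 \sqrt{\pi} \left(e^{6 \omega} + 1\right) e^{- \frac{\omega^{2}}{4} - 3 \omega - 9}}{2}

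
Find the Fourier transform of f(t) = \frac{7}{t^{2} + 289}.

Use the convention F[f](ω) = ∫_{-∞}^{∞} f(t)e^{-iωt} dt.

F(ω) = \frac{7 \pi e^{- 17 \left|{\omega}\right|}}{17}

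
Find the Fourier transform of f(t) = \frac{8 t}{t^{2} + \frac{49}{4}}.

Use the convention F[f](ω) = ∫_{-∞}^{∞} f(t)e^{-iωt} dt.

F(ω) = - 8 i \pi e^{- \frac{7 \left|{\omega}\right|}{2}} \operatorname{sign}{\left(\omega \right)}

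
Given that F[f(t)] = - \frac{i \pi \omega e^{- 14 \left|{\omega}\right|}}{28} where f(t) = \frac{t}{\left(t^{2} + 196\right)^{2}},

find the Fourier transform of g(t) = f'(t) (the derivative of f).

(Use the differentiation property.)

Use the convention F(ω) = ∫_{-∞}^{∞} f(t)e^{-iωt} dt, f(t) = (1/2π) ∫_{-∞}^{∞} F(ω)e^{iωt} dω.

F[g](ω) = \frac{\pi \omega^{2} e^{- 14 \left|{\omega}\right|}}{28}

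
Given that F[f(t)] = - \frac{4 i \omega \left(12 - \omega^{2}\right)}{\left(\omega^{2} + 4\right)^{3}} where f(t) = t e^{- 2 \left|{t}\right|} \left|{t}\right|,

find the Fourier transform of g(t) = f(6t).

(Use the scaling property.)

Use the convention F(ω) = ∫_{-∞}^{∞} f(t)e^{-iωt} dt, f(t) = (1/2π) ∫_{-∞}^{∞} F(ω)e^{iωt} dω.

F[g](ω) = \frac{144 i \omega \left(\omega^{2} - 432\right)}{\left(\omega^{2} + 144\right)^{3}}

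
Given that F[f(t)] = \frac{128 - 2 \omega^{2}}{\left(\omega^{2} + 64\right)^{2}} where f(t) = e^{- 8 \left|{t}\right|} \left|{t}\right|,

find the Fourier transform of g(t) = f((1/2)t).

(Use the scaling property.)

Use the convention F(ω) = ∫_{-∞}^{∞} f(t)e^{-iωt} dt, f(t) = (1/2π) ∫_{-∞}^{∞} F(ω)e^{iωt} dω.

F[g](ω) = \frac{16 - \omega^{2}}{\left(\omega^{2} + 16\right)^{2}}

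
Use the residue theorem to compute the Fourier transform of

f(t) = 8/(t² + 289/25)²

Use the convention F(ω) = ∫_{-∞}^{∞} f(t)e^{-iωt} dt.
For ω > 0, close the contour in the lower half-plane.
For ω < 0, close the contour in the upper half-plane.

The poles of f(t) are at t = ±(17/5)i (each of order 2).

Let g(z) = f(z)e^{-iωz}; for large |z| the factor e^{-iωz} decays in the lower half-plane when ω > 0 and in the upper half-plane when ω < 0.

Case ω > 0 (lower half-plane, clockwise contour ⇒ F(ω) = -2πi·ΣRes):
  Res_{z = - \frac{17 i}{5}} g(z) = \frac{50 i \left(17 \omega + 5\right) e^{- \frac{17 \omega}{5}}}{4913} (pole of order 2)
  F(ω) = -2πi·ΣRes = \frac{100 \pi \left(17 \omega + 5\right) e^{- \frac{17 \omega}{5}}}{4913}

Case ω < 0 (upper half-plane, counterclockwise contour ⇒ F(ω) = +2πi·ΣRes):
  Res_{z = \frac{17 i}{5}} g(z) = \frac{50 i \left(17 \omega - 5\right) e^{\frac{17 \omega}{5}}}{4913} (pole of order 2)
  F(ω) = 2πi·ΣRes = \frac{100 \pi \left(5 - 17 \omega\right) e^{\frac{17 \omega}{5}}}{4913}

Both cases combine into a single formula in |ω|:

F(ω) = \frac{100 \pi \left(17 \left|{\omega}\right| + 5\right) e^{- \frac{17 \left|{\omega}\right|}{5}}}{4913}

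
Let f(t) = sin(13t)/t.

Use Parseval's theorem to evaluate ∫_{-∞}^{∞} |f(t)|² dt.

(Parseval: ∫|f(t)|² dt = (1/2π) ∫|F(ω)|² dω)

∫|f(t)|² dt = 13 \pi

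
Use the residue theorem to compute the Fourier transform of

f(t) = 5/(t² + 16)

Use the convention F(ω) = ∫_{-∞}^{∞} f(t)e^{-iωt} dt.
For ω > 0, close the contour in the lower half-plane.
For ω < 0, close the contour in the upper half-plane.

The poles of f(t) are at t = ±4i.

Let g(z) = f(z)e^{-iωz}; for large |z| the factor e^{-iωz} decays in the lower half-plane when ω > 0 and in the upper half-plane when ω < 0.

Case ω > 0 (lower half-plane, clockwise contour ⇒ F(ω) = -2πi·ΣRes):
  Res_{z = - 4 i} g(z) = \frac{5 i e^{- 4 \omega}}{8}
  F(ω) = -2πi·ΣRes = \frac{5 \pi e^{- 4 \omega}}{4}

Case ω < 0 (upper half-plane, counterclockwise contour ⇒ F(ω) = +2πi·ΣRes):
  Res_{z = 4 i} g(z) = - \frac{5 i e^{4 \omega}}{8}
  F(ω) = 2πi·ΣRes = \frac{5 \pi e^{4 \omega}}{4}

Both cases combine into a single formula in |ω|:

F(ω) = \frac{5 \pi e^{- 4 \left|{\omega}\right|}}{4}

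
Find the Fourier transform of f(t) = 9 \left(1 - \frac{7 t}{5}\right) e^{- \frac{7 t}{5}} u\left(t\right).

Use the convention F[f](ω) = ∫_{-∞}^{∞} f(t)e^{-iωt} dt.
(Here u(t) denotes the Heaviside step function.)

F(ω) = \frac{225 i \omega}{- 25 \omega^{2} + 70 i \omega + 49}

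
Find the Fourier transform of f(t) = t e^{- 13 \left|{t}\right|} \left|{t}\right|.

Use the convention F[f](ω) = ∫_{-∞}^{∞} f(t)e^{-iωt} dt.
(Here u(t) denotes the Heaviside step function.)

F(ω) = \frac{4 i \omega \left(\omega^{2} - 507\right)}{\left(\omega^{2} + 169\right)^{3}}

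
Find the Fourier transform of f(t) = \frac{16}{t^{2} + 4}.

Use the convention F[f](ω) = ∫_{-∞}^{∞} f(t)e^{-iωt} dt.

F(ω) = 8 \pi e^{- 2 \left|{\omega}\right|}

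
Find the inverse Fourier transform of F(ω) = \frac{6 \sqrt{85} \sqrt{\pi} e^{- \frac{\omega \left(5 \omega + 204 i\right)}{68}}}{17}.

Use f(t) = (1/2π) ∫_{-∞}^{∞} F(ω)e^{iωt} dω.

f(t) = 6 e^{- \frac{17 \left(t - 3\right)^{2}}{5}}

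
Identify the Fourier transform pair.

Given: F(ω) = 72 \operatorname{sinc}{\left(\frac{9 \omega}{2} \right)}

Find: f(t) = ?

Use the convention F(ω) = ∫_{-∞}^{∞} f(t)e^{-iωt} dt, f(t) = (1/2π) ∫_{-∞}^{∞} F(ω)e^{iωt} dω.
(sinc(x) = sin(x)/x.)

f(t) = 8 \left(\begin{cases} 1 & \text{for}\: \left|{t}\right| < \frac{9}{2} \\0 & \text{otherwise} \end{cases}\right)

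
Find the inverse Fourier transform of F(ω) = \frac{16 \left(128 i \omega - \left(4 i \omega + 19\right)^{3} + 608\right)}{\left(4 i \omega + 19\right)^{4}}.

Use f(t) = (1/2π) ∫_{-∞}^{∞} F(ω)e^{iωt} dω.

f(t) = 4 \left(t^{2} - 1\right) e^{- \frac{19 t}{4}} u\left(t\right)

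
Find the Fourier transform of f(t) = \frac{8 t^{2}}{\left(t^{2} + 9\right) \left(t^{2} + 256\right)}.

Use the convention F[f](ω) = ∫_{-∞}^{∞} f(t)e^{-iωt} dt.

F(ω) = \frac{8 \pi \left(16 - 3 e^{13 \left|{\omega}\right|}\right) e^{- 16 \left|{\omega}\right|}}{247}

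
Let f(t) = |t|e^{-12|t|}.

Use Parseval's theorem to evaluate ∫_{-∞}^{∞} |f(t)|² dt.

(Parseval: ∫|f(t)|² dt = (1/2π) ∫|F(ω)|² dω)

∫|f(t)|² dt = \frac{1}{3456}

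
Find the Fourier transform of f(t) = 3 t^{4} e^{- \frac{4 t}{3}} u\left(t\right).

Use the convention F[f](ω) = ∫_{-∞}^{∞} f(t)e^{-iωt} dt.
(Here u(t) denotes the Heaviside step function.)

F(ω) = \frac{17496}{\left(3 i \omega + 4\right)^{5}}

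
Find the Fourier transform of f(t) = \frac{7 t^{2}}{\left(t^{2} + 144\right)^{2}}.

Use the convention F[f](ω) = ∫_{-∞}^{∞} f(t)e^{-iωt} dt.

F(ω) = \frac{7 \pi \left(1 - 12 \left|{\omega}\right|\right) e^{- 12 \left|{\omega}\right|}}{24}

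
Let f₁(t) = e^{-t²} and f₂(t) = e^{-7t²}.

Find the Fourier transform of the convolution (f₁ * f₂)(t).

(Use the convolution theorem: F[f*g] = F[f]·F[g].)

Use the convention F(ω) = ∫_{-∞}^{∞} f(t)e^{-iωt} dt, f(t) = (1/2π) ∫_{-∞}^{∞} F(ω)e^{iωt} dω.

F[f₁*f₂](ω) = \frac{\sqrt{7} \pi e^{- \frac{2 \omega^{2}}{7}}}{7}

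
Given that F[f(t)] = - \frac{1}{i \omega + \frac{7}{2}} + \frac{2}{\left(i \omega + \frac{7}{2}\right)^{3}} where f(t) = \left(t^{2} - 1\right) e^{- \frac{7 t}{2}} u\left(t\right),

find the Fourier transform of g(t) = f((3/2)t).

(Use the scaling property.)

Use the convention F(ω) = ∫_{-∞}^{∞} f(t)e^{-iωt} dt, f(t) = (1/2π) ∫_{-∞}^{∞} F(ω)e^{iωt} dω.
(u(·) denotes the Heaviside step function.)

F[g](ω) = \frac{4 \left(288 i \omega - \left(4 i \omega + 21\right)^{3} + 1512\right)}{\left(4 i \omega + 21\right)^{4}}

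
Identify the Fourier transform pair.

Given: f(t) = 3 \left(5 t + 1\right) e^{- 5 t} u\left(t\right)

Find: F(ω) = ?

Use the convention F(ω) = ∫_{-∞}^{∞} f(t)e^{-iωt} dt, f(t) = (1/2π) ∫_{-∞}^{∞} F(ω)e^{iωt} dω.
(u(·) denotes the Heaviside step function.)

F(ω) = \frac{3 \left(- i \omega - 10\right)}{\omega^{2} - 10 i \omega - 25}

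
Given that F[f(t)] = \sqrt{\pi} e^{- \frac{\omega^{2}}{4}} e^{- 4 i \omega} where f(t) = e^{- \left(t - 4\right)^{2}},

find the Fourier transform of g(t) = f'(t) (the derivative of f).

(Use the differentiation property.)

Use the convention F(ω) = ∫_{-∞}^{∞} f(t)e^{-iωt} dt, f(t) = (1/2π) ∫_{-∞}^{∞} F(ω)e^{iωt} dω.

F[g](ω) = i \sqrt{\pi} \omega e^{- \frac{\omega \left(\omega + 16 i\right)}{4}}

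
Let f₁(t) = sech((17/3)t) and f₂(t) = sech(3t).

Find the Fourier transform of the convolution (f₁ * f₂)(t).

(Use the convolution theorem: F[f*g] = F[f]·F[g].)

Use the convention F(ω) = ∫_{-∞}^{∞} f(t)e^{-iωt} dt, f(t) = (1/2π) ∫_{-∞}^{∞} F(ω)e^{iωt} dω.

F[f₁*f₂](ω) = \frac{\pi^{2}}{17 \cosh{\left(\frac{3 \pi \omega}{34} \right)} \cosh{\left(\frac{\pi \omega}{6} \right)}}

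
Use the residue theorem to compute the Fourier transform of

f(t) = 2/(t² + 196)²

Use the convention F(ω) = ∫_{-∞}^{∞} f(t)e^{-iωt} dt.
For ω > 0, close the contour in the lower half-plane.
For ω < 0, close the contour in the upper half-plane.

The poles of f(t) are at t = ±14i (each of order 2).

Let g(z) = f(z)e^{-iωz}; for large |z| the factor e^{-iωz} decays in the lower half-plane when ω > 0 and in the upper half-plane when ω < 0.

Case ω > 0 (lower half-plane, clockwise contour ⇒ F(ω) = -2πi·ΣRes):
  Res_{z = - 14 i} g(z) = \frac{i \left(14 \omega + 1\right) e^{- 14 \omega}}{5488} (pole of order 2)
  F(ω) = -2πi·ΣRes = \frac{\pi \left(14 \omega + 1\right) e^{- 14 \omega}}{2744}

Case ω < 0 (upper half-plane, counterclockwise contour ⇒ F(ω) = +2πi·ΣRes):
  Res_{z = 14 i} g(z) = \frac{i \left(14 \omega - 1\right) e^{14 \omega}}{5488} (pole of order 2)
  F(ω) = 2πi·ΣRes = \frac{\pi \left(1 - 14 \omega\right) e^{14 \omega}}{2744}

Both cases combine into a single formula in |ω|:

F(ω) = \frac{\pi \left(14 \left|{\omega}\right| + 1\right) e^{- 14 \left|{\omega}\right|}}{2744}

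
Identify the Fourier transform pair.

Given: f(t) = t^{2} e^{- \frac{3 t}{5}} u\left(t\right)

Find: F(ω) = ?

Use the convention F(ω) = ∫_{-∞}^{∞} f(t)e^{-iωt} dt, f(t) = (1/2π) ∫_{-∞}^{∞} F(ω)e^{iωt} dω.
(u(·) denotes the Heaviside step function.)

F(ω) = \frac{250}{\left(5 i \omega + 3\right)^{3}}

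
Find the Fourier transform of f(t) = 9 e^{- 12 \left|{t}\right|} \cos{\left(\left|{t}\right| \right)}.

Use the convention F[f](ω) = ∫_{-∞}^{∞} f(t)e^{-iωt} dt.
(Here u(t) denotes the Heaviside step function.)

F(ω) = \frac{216 \left(\omega^{2} + 145\right)}{\omega^{4} + 286 \omega^{2} + 21025}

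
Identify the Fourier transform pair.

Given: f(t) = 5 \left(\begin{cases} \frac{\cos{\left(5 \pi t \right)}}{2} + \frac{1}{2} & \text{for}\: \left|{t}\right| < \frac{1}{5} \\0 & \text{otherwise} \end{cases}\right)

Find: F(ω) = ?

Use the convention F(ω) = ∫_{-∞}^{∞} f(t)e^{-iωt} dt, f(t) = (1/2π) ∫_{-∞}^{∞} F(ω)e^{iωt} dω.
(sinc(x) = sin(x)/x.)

F(ω) = - \frac{25 \pi^{2} \operatorname{sinc}{\left(\frac{\omega}{5} \right)}}{\omega^{2} - 25 \pi^{2}}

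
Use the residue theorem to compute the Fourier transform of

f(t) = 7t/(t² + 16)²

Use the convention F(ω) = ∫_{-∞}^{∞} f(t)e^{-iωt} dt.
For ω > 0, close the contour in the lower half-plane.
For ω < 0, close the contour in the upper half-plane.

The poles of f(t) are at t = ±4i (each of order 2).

Let g(z) = f(z)e^{-iωz}; for large |z| the factor e^{-iωz} decays in the lower half-plane when ω > 0 and in the upper half-plane when ω < 0.

Case ω > 0 (lower half-plane, clockwise contour ⇒ F(ω) = -2πi·ΣRes):
  Res_{z = - 4 i} g(z) = \frac{7 \omega e^{- 4 \omega}}{16} (pole of order 2)
  F(ω) = -2πi·ΣRes = - \frac{7 i \pi \omega e^{- 4 \omega}}{8}

Case ω < 0 (upper half-plane, counterclockwise contour ⇒ F(ω) = +2πi·ΣRes):
  Res_{z = 4 i} g(z) = - \frac{7 \omega e^{4 \omega}}{16} (pole of order 2)
  F(ω) = 2πi·ΣRes = - \frac{7 i \pi \omega e^{4 \omega}}{8}

Both cases combine into a single formula in |ω|:

F(ω) = - \frac{7 i \pi \omega e^{- 4 \left|{\omega}\right|}}{8}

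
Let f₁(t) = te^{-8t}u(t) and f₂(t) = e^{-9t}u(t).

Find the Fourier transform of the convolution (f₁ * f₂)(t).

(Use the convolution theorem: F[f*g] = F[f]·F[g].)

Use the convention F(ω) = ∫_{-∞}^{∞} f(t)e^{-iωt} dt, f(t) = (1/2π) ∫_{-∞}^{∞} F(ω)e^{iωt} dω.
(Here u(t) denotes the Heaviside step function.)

F[f₁*f₂](ω) = \frac{1}{\left(i \omega + 8\right)^{2} \left(i \omega + 9\right)}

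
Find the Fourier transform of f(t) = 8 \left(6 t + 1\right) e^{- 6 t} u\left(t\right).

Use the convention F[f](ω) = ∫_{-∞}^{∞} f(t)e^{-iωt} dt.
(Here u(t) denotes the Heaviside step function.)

F(ω) = \frac{8 \left(- i \omega - 12\right)}{\omega^{2} - 12 i \omega - 36}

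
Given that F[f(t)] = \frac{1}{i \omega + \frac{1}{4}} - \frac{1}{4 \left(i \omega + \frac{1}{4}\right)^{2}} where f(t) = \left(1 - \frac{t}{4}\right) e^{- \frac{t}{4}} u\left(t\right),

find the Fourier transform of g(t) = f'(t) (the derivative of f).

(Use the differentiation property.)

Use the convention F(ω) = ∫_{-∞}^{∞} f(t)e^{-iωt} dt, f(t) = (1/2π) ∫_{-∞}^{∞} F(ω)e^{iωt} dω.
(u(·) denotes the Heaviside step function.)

F[g](ω) = \frac{16 \omega^{2}}{16 \omega^{2} - 8 i \omega - 1}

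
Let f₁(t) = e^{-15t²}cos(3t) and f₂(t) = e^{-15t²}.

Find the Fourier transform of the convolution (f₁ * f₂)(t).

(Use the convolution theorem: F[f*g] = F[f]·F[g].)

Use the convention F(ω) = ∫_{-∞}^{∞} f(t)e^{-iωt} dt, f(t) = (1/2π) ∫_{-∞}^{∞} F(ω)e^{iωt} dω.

F[f₁*f₂](ω) = \frac{\pi \left(e^{\frac{\omega}{5}} + 1\right) e^{- \frac{\omega^{2}}{30} - \frac{\omega}{10} - \frac{3}{20}}}{30}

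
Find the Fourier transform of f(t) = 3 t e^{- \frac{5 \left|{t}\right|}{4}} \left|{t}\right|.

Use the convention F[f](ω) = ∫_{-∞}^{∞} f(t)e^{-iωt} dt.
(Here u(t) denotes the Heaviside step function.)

F(ω) = \frac{3072 i \omega \left(16 \omega^{2} - 75\right)}{\left(16 \omega^{2} + 25\right)^{3}}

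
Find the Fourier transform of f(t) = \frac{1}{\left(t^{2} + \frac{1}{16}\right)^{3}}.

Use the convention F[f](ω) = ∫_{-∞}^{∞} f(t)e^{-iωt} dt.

F(ω) = 8 \pi \left(\omega^{2} + 12 \left|{\omega}\right| + 48\right) e^{- \frac{\left|{\omega}\right|}{4}}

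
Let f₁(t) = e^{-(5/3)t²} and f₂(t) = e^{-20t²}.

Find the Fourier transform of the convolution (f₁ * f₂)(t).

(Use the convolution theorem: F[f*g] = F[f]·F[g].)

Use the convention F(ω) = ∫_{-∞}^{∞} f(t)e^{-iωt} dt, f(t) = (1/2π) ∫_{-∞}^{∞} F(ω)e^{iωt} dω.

F[f₁*f₂](ω) = \frac{\sqrt{3} \pi e^{- \frac{13 \omega^{2}}{80}}}{10}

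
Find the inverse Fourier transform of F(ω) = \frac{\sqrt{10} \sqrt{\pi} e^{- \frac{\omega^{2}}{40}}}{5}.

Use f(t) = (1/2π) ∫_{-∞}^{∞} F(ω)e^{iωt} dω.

f(t) = 2 e^{- 10 t^{2}}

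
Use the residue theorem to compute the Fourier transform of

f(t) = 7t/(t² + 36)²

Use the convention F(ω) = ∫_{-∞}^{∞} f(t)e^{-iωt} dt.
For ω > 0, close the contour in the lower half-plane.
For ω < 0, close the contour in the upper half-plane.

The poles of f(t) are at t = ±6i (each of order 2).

Let g(z) = f(z)e^{-iωz}; for large |z| the factor e^{-iωz} decays in the lower half-plane when ω > 0 and in the upper half-plane when ω < 0.

Case ω > 0 (lower half-plane, clockwise contour ⇒ F(ω) = -2πi·ΣRes):
  Res_{z = - 6 i} g(z) = \frac{7 \omega e^{- 6 \omega}}{24} (pole of order 2)
  F(ω) = -2πi·ΣRes = - \frac{7 i \pi \omega e^{- 6 \omega}}{12}

Case ω < 0 (upper half-plane, counterclockwise contour ⇒ F(ω) = +2πi·ΣRes):
  Res_{z = 6 i} g(z) = - \frac{7 \omega e^{6 \omega}}{24} (pole of order 2)
  F(ω) = 2πi·ΣRes = - \frac{7 i \pi \omega e^{6 \omega}}{12}

Both cases combine into a single formula in |ω|:

F(ω) = - \frac{7 i \pi \omega e^{- 6 \left|{\omega}\right|}}{12}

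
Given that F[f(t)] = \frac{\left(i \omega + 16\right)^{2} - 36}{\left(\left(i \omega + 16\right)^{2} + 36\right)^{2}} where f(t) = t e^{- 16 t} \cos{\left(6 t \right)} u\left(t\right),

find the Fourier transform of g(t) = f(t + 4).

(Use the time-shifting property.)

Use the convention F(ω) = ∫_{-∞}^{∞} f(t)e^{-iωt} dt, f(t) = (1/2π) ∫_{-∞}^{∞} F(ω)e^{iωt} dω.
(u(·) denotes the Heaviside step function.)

F[g](ω) = \frac{\left(\left(i \omega + 16\right)^{2} - 36\right) e^{4 i \omega}}{\left(\left(i \omega + 16\right)^{2} + 36\right)^{2}}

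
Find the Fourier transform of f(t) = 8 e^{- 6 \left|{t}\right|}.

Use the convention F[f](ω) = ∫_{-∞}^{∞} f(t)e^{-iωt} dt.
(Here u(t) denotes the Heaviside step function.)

F(ω) = \frac{96}{\omega^{2} + 36}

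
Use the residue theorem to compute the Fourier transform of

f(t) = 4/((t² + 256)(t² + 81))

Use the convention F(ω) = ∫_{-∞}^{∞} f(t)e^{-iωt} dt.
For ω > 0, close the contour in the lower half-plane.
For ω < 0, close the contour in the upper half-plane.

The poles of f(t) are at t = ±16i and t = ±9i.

Let g(z) = f(z)e^{-iωz}; for large |z| the factor e^{-iωz} decays in the lower half-plane when ω > 0 and in the upper half-plane when ω < 0.

Case ω > 0 (lower half-plane, clockwise contour ⇒ F(ω) = -2πi·ΣRes):
  Res_{z = - 16 i} g(z) = - \frac{i e^{- 16 \omega}}{1400}
  Res_{z = - 9 i} g(z) = \frac{2 i e^{- 9 \omega}}{1575}
  F(ω) = -2πi·ΣRes = \frac{\pi \left(16 e^{7 \omega} - 9\right) e^{- 16 \omega}}{6300}

Case ω < 0 (upper half-plane, counterclockwise contour ⇒ F(ω) = +2πi·ΣRes):
  Res_{z = 16 i} g(z) = \frac{i e^{16 \omega}}{1400}
  Res_{z = 9 i} g(z) = - \frac{2 i e^{9 \omega}}{1575}
  F(ω) = 2πi·ΣRes = \frac{\pi \left(16 - 9 e^{7 \omega}\right) e^{9 \omega}}{6300}

Both cases combine into a single formula in |ω|:

F(ω) = \frac{\pi \left(16 e^{7 \left|{\omega}\right|} - 9\right) e^{- 16 \left|{\omega}\right|}}{6300}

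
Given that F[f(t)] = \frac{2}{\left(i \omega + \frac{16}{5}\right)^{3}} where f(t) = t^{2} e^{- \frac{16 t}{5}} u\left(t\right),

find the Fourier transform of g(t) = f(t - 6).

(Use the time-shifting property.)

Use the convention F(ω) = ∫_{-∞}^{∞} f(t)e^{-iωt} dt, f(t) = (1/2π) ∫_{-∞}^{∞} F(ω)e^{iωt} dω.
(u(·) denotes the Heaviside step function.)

F[g](ω) = \frac{250 e^{- 6 i \omega}}{\left(5 i \omega + 16\right)^{3}}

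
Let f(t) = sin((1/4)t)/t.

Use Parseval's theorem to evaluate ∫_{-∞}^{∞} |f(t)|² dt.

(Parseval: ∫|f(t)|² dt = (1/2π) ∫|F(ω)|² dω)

∫|f(t)|² dt = \frac{\pi}{4}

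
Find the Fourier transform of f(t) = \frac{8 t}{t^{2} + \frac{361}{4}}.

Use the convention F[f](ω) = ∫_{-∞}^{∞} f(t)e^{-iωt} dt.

F(ω) = - 8 i \pi e^{- \frac{19 \left|{\omega}\right|}{2}} \operatorname{sign}{\left(\omega \right)}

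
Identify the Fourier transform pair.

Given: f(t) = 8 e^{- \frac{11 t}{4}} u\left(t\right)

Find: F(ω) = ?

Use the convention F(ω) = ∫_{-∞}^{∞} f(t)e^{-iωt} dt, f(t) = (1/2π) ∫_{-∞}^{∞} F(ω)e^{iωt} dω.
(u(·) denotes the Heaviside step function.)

F(ω) = \frac{32}{4 i \omega + 11}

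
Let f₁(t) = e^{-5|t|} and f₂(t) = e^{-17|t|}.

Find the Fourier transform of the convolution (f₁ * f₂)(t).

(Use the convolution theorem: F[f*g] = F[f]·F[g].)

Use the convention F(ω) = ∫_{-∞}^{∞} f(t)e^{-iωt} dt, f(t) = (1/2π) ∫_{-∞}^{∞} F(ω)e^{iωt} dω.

F[f₁*f₂](ω) = \frac{340}{\left(\omega^{2} + 25\right) \left(\omega^{2} + 289\right)}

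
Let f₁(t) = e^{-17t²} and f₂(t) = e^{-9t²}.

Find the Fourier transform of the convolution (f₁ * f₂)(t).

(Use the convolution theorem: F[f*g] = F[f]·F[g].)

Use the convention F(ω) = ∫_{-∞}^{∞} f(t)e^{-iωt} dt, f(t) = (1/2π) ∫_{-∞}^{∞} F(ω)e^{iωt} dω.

F[f₁*f₂](ω) = \frac{\sqrt{17} \pi e^{- \frac{13 \omega^{2}}{306}}}{51}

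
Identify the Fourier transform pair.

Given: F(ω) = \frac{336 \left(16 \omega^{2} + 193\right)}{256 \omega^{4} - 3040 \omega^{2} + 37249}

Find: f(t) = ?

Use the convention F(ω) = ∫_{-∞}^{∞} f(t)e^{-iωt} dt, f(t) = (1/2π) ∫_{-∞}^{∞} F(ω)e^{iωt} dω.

f(t) = 6 e^{- \frac{7 \left|{t}\right|}{4}} \cos{\left(3 \left|{t}\right| \right)}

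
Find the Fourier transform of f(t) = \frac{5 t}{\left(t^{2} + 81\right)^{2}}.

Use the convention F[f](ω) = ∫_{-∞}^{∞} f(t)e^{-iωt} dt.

F(ω) = - \frac{5 i \pi \omega e^{- 9 \left|{\omega}\right|}}{18}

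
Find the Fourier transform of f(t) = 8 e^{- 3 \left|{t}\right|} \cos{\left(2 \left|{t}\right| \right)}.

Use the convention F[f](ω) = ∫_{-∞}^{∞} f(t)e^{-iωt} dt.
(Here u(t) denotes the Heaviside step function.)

F(ω) = \frac{48 \left(\omega^{2} + 13\right)}{\omega^{4} + 10 \omega^{2} + 169}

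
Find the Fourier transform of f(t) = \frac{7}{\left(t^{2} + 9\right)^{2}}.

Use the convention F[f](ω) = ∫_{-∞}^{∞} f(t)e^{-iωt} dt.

F(ω) = \frac{7 \pi \left(3 \left|{\omega}\right| + 1\right) e^{- 3 \left|{\omega}\right|}}{54}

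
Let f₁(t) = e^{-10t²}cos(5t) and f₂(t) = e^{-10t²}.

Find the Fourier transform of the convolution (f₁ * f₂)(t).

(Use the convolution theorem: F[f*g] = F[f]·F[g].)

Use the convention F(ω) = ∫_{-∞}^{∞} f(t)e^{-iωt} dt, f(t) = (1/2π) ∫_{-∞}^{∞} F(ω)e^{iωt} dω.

F[f₁*f₂](ω) = \frac{\pi \left(e^{\frac{\omega}{2}} + 1\right) e^{- \frac{\omega^{2}}{20} - \frac{\omega}{4} - \frac{5}{8}}}{20}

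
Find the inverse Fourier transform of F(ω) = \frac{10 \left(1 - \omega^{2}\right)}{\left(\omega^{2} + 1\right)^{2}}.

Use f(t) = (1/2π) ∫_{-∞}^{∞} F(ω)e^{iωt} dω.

f(t) = 5 e^{- \left|{t}\right|} \left|{t}\right|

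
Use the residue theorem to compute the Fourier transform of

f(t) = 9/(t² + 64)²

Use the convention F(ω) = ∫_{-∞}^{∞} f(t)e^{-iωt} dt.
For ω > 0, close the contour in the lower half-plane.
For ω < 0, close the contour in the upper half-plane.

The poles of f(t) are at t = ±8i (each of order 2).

Let g(z) = f(z)e^{-iωz}; for large |z| the factor e^{-iωz} decays in the lower half-plane when ω > 0 and in the upper half-plane when ω < 0.

Case ω > 0 (lower half-plane, clockwise contour ⇒ F(ω) = -2πi·ΣRes):
  Res_{z = - 8 i} g(z) = \frac{9 i \left(8 \omega + 1\right) e^{- 8 \omega}}{2048} (pole of order 2)
  F(ω) = -2πi·ΣRes = \frac{9 \pi \left(8 \omega + 1\right) e^{- 8 \omega}}{1024}

Case ω < 0 (upper half-plane, counterclockwise contour ⇒ F(ω) = +2πi·ΣRes):
  Res_{z = 8 i} g(z) = \frac{9 i \left(8 \omega - 1\right) e^{8 \omega}}{2048} (pole of order 2)
  F(ω) = 2πi·ΣRes = \frac{9 \pi \left(1 - 8 \omega\right) e^{8 \omega}}{1024}

Both cases combine into a single formula in |ω|:

F(ω) = \frac{9 \pi \left(8 \left|{\omega}\right| + 1\right) e^{- 8 \left|{\omega}\right|}}{1024}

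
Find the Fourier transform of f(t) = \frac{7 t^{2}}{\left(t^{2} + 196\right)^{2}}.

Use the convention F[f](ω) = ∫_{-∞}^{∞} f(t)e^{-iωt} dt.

F(ω) = \frac{\pi \left(1 - 14 \left|{\omega}\right|\right) e^{- 14 \left|{\omega}\right|}}{4}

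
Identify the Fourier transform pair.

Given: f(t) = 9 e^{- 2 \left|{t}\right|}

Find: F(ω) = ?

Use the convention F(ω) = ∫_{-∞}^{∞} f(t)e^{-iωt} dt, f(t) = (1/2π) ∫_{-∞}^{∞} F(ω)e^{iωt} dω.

F(ω) = \frac{36}{\omega^{2} + 4}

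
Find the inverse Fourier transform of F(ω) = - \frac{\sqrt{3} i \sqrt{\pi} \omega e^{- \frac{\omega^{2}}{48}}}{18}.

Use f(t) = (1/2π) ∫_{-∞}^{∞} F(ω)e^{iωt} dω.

f(t) = 8 t e^{- 12 t^{2}}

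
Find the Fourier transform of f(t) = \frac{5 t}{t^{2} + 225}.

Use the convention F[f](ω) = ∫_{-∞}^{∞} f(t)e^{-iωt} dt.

F(ω) = - 5 i \pi e^{- 15 \left|{\omega}\right|} \operatorname{sign}{\left(\omega \right)}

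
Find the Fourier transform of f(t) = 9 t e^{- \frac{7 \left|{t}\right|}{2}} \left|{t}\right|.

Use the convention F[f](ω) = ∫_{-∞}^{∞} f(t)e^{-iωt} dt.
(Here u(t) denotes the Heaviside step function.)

F(ω) = \frac{576 i \omega \left(4 \omega^{2} - 147\right)}{\left(4 \omega^{2} + 49\right)^{3}}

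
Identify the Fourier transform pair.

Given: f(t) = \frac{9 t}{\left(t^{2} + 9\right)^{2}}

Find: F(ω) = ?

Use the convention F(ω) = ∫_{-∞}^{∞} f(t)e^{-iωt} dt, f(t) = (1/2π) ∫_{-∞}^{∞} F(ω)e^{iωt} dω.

F(ω) = - \frac{3 i \pi \omega e^{- 3 \left|{\omega}\right|}}{2}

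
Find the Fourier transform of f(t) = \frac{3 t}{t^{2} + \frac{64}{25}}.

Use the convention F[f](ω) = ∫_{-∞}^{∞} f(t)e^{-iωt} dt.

F(ω) = - 3 i \pi e^{- \frac{8 \left|{\omega}\right|}{5}} \operatorname{sign}{\left(\omega \right)}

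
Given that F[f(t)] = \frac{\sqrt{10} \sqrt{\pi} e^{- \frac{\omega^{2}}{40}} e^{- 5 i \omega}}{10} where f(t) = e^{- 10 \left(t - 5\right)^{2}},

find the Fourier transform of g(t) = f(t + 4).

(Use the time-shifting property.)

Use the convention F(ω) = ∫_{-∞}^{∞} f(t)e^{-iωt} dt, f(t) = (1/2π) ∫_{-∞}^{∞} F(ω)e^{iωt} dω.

F[g](ω) = \frac{\sqrt{10} \sqrt{\pi} e^{- \omega \left(\frac{\omega}{40} + i\right)}}{10}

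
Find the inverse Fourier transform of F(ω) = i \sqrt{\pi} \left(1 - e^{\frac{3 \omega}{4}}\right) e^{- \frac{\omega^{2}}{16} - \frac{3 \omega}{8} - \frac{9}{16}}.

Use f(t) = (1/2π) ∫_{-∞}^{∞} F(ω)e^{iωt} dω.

f(t) = 4 e^{- 4 t^{2}} \sin{\left(3 t \right)}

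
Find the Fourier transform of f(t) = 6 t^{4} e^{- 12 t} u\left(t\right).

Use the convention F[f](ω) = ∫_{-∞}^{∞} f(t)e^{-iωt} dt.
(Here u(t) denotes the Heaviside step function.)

F(ω) = \frac{144}{\left(i \omega + 12\right)^{5}}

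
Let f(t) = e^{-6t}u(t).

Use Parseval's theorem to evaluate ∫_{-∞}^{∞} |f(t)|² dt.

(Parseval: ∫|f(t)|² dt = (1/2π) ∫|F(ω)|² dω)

∫|f(t)|² dt = \frac{1}{12}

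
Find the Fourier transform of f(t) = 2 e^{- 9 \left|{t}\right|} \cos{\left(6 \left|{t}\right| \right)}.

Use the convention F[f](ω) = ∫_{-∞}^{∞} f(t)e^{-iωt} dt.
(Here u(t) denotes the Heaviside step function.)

F(ω) = \frac{36 \left(\omega^{2} + 117\right)}{\omega^{4} + 90 \omega^{2} + 13689}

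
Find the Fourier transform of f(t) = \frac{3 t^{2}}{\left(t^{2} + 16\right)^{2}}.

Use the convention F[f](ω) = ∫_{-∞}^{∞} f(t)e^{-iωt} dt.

F(ω) = \frac{3 \pi \left(1 - 4 \left|{\omega}\right|\right) e^{- 4 \left|{\omega}\right|}}{8}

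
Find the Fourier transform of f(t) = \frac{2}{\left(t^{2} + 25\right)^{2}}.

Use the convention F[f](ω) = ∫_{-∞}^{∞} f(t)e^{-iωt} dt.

F(ω) = \frac{\pi \left(5 \left|{\omega}\right| + 1\right) e^{- 5 \left|{\omega}\right|}}{125}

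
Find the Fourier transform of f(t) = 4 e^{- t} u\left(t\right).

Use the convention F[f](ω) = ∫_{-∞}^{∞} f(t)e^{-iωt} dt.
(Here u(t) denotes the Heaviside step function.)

F(ω) = \frac{4}{i \omega + 1}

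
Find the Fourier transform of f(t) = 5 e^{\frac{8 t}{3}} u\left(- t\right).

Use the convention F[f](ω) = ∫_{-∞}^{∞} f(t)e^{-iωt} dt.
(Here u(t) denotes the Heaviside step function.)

F(ω) = - \frac{15}{3 i \omega - 8}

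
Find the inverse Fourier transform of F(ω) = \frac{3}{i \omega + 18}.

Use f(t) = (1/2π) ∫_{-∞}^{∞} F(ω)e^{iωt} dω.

f(t) = 3 e^{- 18 t} u\left(t\right)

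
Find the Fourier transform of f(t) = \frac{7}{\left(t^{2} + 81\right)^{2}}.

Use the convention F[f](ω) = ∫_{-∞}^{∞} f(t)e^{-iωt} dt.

F(ω) = \frac{7 \pi \left(9 \left|{\omega}\right| + 1\right) e^{- 9 \left|{\omega}\right|}}{1458}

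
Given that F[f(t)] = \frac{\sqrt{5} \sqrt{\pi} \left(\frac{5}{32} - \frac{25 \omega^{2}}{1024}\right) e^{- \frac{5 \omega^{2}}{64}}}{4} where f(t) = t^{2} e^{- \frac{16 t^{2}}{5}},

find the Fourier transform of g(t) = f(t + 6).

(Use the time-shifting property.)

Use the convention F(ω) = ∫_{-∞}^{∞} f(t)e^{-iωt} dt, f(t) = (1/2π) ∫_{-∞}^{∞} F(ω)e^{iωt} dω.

F[g](ω) = \frac{5 \sqrt{5} \sqrt{\pi} \left(32 - 5 \omega^{2}\right) e^{\frac{\omega \left(- 5 \omega + 384 i\right)}{64}}}{4096}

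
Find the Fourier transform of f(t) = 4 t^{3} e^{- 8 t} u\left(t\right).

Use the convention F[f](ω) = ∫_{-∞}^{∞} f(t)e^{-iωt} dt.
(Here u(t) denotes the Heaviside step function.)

F(ω) = \frac{24}{\left(i \omega + 8\right)^{4}}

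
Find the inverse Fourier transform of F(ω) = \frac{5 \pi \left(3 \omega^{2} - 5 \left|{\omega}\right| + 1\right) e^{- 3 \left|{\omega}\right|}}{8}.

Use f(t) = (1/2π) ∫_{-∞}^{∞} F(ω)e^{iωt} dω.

f(t) = \frac{5 t^{4}}{\left(t^{2} + 9\right)^{3}}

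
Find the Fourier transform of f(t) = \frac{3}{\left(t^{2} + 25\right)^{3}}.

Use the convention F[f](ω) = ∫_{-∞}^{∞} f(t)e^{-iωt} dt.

F(ω) = \frac{3 \pi \left(25 \omega^{2} + 15 \left|{\omega}\right| + 3\right) e^{- 5 \left|{\omega}\right|}}{25000}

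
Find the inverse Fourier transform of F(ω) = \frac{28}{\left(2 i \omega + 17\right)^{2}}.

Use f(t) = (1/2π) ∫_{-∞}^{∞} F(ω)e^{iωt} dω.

f(t) = 7 t e^{- \frac{17 t}{2}} u\left(t\right)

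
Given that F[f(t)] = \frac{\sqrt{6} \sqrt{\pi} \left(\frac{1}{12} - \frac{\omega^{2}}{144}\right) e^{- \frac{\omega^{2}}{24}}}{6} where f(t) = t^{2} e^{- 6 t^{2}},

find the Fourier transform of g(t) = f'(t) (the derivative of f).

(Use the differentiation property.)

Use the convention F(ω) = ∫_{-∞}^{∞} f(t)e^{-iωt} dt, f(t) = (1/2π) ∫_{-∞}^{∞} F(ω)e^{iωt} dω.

F[g](ω) = \frac{\sqrt{6} i \sqrt{\pi} \omega \left(12 - \omega^{2}\right) e^{- \frac{\omega^{2}}{24}}}{864}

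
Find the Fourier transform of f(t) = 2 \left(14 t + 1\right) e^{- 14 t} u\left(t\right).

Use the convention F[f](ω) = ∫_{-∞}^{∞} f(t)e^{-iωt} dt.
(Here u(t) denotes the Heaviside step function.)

F(ω) = \frac{2 \left(- i \omega - 28\right)}{\omega^{2} - 28 i \omega - 196}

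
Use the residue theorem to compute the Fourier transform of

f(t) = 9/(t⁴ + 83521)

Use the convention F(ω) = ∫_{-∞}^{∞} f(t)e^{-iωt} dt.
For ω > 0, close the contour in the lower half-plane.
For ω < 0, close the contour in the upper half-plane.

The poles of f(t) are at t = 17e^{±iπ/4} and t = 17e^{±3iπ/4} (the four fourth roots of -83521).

Let g(z) = f(z)e^{-iωz}; for large |z| the factor e^{-iωz} decays in the lower half-plane when ω > 0 and in the upper half-plane when ω < 0.

Case ω > 0 (lower half-plane, clockwise contour ⇒ F(ω) = -2πi·ΣRes):
  Res_{z = - \frac{17 \sqrt{2}}{2} - \frac{17 \sqrt{2} i}{2}} g(z) = \frac{9 \sqrt{2} i \left(1 - i\right) e^{\frac{17 \sqrt{2} \omega \left(-1 + i\right)}{2}}}{39304}
  Res_{z = \frac{17 \sqrt{2}}{2} - \frac{17 \sqrt{2} i}{2}} g(z) = \frac{9 \sqrt{2} i \left(1 + i\right) e^{- \frac{17 \sqrt{2} \omega \left(1 + i\right)}{2}}}{39304}
  F(ω) = -2πi·ΣRes = \frac{9 \sqrt{2} \pi \left(1 - i\right) \left(e^{17 \sqrt{2} i \omega} + i\right) e^{- \frac{17 \sqrt{2} \omega \left(1 + i\right)}{2}}}{19652} = \frac{9 \pi e^{- \frac{17 \sqrt{2} \omega}{2}} \sin{\left(\frac{17 \sqrt{2} \omega}{2} + \frac{\pi}{4} \right)}}{4913}

Case ω < 0 (upper half-plane, counterclockwise contour ⇒ F(ω) = +2πi·ΣRes):
  Res_{z = \frac{17 \sqrt{2}}{2} + \frac{17 \sqrt{2} i}{2}} g(z) = \frac{9 \sqrt{2} i \left(-1 + i\right) e^{\frac{17 \sqrt{2} \omega \left(1 - i\right)}{2}}}{39304}
  Res_{z = - \frac{17 \sqrt{2}}{2} + \frac{17 \sqrt{2} i}{2}} g(z) = \frac{9 \sqrt{2} \left(1 - i\right) e^{\frac{17 \sqrt{2} \omega \left(1 + i\right)}{2}}}{39304}
  F(ω) = 2πi·ΣRes = - \frac{9 \sqrt{2} i \pi \left(i \left(1 - i\right) e^{\frac{17 \sqrt{2} \omega \left(1 - i\right)}{2}} - \left(1 - i\right) e^{\frac{17 \sqrt{2} \omega \left(1 + i\right)}{2}}\right)}{19652} = \frac{9 \pi e^{\frac{17 \sqrt{2} \omega}{2}} \cos{\left(\frac{17 \sqrt{2} \omega}{2} + \frac{\pi}{4} \right)}}{4913}

Both cases combine into a single formula in |ω|:

F(ω) = \frac{9 \pi e^{- \frac{17 \sqrt{2} \left|{\omega}\right|}{2}} \sin{\left(\frac{17 \sqrt{2} \left|{\omega}\right|}{2} + \frac{\pi}{4} \right)}}{4913}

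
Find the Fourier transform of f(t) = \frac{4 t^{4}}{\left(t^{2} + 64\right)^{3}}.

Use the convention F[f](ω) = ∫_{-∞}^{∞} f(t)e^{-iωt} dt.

F(ω) = \frac{\pi \left(64 \omega^{2} - 40 \left|{\omega}\right| + 3\right) e^{- 8 \left|{\omega}\right|}}{16}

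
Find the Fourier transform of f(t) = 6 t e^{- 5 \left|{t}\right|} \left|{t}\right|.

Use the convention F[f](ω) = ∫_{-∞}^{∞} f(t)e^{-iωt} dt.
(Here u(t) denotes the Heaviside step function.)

F(ω) = \frac{24 i \omega \left(\omega^{2} - 75\right)}{\left(\omega^{2} + 25\right)^{3}}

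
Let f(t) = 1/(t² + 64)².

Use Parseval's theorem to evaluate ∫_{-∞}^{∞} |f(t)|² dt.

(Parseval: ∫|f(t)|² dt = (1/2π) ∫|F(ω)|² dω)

∫|f(t)|² dt = \frac{5 \pi}{33554432}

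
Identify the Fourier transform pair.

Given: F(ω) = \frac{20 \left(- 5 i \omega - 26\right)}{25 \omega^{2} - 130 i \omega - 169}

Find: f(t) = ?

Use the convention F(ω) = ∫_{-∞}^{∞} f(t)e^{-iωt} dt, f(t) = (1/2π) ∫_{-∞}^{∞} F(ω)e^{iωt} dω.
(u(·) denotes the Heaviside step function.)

f(t) = 4 \left(\frac{13 t}{5} + 1\right) e^{- \frac{13 t}{5}} u\left(t\right)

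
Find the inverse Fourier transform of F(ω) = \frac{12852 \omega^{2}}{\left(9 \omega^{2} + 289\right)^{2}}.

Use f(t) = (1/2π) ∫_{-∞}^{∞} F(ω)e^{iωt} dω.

f(t) = 7 \left(1 - \frac{17 \left|{t}\right|}{3}\right) e^{- \frac{17 \left|{t}\right|}{3}}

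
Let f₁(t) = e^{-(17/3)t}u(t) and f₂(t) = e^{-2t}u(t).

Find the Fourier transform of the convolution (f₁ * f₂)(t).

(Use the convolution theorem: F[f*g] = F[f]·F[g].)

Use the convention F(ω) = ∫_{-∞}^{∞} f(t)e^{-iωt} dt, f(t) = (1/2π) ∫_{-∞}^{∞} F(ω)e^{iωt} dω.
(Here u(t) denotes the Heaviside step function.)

F[f₁*f₂](ω) = \frac{3}{\left(i \omega + 2\right) \left(3 i \omega + 17\right)}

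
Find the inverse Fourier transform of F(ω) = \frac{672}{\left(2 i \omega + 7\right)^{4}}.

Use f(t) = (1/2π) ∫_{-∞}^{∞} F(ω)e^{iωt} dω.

f(t) = 7 t^{3} e^{- \frac{7 t}{2}} u\left(t\right)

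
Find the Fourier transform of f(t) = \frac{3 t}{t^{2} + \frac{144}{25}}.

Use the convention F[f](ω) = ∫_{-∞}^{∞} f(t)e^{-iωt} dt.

F(ω) = - 3 i \pi e^{- \frac{12 \left|{\omega}\right|}{5}} \operatorname{sign}{\left(\omega \right)}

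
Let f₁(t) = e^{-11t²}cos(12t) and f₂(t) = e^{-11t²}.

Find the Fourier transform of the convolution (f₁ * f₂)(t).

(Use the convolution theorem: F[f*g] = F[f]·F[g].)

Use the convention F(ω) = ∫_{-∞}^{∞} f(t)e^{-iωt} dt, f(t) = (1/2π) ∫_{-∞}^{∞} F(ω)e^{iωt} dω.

F[f₁*f₂](ω) = \frac{\pi \left(e^{\frac{12 \omega}{11}} + 1\right) e^{- \frac{\omega^{2}}{22} - \frac{6 \omega}{11} - \frac{36}{11}}}{22}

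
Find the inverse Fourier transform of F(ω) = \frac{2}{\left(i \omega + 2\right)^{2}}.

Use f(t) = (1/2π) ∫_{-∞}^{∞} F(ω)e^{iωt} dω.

f(t) = 2 t e^{- 2 t} u\left(t\right)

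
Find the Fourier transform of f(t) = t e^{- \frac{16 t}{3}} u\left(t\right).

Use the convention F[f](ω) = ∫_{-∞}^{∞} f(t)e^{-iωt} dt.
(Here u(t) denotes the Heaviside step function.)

F(ω) = \frac{9}{\left(3 i \omega + 16\right)^{2}}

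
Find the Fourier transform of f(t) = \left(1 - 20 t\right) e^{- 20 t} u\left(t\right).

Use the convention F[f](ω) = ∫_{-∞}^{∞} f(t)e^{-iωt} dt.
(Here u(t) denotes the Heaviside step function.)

F(ω) = \frac{i \omega}{- \omega^{2} + 40 i \omega + 400}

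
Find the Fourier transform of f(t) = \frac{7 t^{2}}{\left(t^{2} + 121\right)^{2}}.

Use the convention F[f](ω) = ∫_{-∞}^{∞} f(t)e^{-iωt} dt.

F(ω) = \frac{7 \pi \left(1 - 11 \left|{\omega}\right|\right) e^{- 11 \left|{\omega}\right|}}{22}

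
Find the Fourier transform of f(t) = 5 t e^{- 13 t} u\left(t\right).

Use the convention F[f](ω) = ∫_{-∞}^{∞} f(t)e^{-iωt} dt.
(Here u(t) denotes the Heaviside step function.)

F(ω) = \frac{5}{\left(i \omega + 13\right)^{2}}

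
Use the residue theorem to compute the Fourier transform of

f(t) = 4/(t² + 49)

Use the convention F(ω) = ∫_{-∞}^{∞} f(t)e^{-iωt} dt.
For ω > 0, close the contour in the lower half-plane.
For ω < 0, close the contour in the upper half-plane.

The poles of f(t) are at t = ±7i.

Let g(z) = f(z)e^{-iωz}; for large |z| the factor e^{-iωz} decays in the lower half-plane when ω > 0 and in the upper half-plane when ω < 0.

Case ω > 0 (lower half-plane, clockwise contour ⇒ F(ω) = -2πi·ΣRes):
  Res_{z = - 7 i} g(z) = \frac{2 i e^{- 7 \omega}}{7}
  F(ω) = -2πi·ΣRes = \frac{4 \pi e^{- 7 \omega}}{7}

Case ω < 0 (upper half-plane, counterclockwise contour ⇒ F(ω) = +2πi·ΣRes):
  Res_{z = 7 i} g(z) = - \frac{2 i e^{7 \omega}}{7}
  F(ω) = 2πi·ΣRes = \frac{4 \pi e^{7 \omega}}{7}

Both cases combine into a single formula in |ω|:

F(ω) = \frac{4 \pi e^{- 7 \left|{\omega}\right|}}{7}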